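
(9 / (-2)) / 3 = -3 / 2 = -1.50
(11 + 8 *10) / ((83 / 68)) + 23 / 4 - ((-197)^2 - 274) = -12766959 / 332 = -38454.70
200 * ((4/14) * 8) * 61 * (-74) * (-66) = 953356800/7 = 136193828.57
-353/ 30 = -11.77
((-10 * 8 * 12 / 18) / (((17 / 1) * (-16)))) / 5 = 2 / 51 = 0.04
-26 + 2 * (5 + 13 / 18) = -131 / 9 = -14.56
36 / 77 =0.47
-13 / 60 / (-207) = 0.00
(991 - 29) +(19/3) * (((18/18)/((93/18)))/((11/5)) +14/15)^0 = 2905/3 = 968.33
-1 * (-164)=164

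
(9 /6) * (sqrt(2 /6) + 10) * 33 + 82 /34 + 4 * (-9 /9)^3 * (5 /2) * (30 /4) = 33 * sqrt(3) /2 + 7181 /17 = 450.99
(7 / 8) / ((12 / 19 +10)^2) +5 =1634687 / 326432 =5.01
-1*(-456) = 456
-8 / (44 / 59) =-118 / 11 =-10.73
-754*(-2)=1508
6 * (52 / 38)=156 / 19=8.21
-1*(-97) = 97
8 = 8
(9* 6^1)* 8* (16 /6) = 1152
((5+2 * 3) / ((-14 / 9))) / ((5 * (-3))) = 33 / 70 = 0.47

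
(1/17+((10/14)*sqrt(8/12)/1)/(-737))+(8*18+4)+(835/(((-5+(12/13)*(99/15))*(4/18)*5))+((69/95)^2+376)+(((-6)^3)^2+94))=1044929539879/21786350 - 5*sqrt(6)/15477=47962.58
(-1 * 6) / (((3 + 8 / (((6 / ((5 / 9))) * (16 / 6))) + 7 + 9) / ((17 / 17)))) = -108 / 347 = -0.31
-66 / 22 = -3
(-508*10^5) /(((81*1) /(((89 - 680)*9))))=10007600000 /3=3335866666.67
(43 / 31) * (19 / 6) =817 / 186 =4.39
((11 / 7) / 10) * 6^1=33 / 35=0.94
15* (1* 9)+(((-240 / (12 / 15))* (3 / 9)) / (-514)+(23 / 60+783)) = 918.58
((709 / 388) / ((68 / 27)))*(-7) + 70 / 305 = -7804685 / 1609424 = -4.85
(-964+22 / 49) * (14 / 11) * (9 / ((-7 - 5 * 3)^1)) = 424926 / 847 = 501.68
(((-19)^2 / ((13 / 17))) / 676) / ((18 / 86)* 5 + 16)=263891 / 6441604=0.04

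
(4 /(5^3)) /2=0.02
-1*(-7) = 7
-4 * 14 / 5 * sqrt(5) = -56 * sqrt(5) / 5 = -25.04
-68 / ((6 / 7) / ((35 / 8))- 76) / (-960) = -833 / 891456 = -0.00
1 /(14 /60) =30 /7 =4.29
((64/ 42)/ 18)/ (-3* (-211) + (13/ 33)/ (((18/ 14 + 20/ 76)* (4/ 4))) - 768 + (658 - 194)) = 36256/ 141011073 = 0.00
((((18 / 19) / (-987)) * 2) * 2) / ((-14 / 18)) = 216 / 43757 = 0.00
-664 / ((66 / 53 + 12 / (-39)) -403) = 1.65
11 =11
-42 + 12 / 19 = -786 / 19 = -41.37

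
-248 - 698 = -946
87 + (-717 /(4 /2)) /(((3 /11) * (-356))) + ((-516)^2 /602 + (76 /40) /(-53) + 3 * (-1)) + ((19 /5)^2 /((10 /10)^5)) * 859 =12933.90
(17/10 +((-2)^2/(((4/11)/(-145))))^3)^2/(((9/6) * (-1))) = -548836352339125601763/50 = -10976727046782512035.26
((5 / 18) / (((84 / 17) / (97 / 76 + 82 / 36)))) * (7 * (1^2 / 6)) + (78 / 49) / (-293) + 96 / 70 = 101758180387 / 63634818240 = 1.60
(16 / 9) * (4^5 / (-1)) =-16384 / 9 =-1820.44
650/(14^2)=325/98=3.32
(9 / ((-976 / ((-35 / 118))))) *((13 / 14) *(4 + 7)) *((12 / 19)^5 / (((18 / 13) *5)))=3613896 / 8911480301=0.00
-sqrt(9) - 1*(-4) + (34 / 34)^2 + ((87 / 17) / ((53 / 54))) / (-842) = 756293 / 379321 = 1.99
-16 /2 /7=-8 /7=-1.14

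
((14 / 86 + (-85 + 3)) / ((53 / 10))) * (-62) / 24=181815 / 4558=39.89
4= 4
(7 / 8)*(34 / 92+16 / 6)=2933 / 1104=2.66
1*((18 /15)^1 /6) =1 /5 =0.20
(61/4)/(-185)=-61/740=-0.08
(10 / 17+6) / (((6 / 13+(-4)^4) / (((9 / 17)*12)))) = 0.16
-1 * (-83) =83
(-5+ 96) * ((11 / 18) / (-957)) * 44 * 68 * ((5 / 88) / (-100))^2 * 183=-94367 / 9187200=-0.01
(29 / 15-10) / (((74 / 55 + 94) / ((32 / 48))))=-1331 / 23598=-0.06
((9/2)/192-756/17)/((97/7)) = -677019/211072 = -3.21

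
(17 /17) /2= 0.50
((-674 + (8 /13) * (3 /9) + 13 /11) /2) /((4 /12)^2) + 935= -598243 /286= -2091.76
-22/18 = -11/9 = -1.22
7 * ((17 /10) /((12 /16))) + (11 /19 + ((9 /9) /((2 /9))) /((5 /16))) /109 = 497167 /31065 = 16.00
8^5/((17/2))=65536/17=3855.06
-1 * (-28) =28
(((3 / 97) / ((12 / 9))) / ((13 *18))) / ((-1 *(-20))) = 0.00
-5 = -5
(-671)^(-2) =1 / 450241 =0.00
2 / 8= 1 / 4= 0.25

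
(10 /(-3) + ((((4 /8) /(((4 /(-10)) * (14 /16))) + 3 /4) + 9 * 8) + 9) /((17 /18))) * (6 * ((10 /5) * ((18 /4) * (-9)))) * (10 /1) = -47257830 /119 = -397124.62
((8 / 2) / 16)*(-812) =-203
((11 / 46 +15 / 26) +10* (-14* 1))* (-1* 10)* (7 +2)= 12526.56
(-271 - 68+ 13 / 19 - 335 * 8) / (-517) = 57348 / 9823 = 5.84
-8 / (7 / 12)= -96 / 7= -13.71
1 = 1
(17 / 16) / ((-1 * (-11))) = 17 / 176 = 0.10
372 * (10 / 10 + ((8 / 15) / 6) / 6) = 16988 / 45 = 377.51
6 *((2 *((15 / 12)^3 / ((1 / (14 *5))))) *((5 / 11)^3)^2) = 205078125 / 14172488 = 14.47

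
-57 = -57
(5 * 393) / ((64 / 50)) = 49125 / 32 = 1535.16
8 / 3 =2.67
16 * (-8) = -128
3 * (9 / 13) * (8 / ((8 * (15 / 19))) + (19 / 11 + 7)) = 20.76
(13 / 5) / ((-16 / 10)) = -13 / 8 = -1.62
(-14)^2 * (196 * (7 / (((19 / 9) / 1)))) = 2420208 / 19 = 127379.37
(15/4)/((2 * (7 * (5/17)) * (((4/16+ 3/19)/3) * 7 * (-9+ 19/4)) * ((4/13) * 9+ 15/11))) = -16302/299243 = -0.05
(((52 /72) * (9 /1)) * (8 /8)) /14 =13 /28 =0.46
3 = 3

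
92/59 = 1.56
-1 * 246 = -246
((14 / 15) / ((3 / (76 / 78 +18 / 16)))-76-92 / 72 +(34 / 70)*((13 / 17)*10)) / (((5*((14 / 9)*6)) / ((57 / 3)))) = -13614697 / 458640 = -29.68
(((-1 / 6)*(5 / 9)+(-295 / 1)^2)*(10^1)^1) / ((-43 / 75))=-1517876.29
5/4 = 1.25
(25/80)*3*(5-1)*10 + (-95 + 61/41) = -4593/82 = -56.01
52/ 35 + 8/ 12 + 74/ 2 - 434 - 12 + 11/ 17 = -725068/ 1785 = -406.20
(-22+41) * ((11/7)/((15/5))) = 9.95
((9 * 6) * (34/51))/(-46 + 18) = -9/7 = -1.29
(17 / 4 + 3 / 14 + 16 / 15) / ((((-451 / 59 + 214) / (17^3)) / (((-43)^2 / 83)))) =1245044564809 / 424420500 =2933.52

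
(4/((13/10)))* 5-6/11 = 2122/143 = 14.84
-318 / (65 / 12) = -3816 / 65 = -58.71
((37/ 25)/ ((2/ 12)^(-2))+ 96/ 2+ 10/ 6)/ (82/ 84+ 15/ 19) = 5950021/ 211350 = 28.15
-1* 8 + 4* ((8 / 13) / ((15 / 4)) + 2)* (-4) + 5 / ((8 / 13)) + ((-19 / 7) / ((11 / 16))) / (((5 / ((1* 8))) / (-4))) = -1109081 / 120120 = -9.23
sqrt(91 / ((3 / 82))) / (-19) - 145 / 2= -145 / 2 - sqrt(22386) / 57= -75.12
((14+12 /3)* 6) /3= 36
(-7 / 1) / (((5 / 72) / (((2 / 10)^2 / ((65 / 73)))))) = -4.53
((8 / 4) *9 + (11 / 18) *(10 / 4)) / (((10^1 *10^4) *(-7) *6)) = -703 / 151200000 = -0.00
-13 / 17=-0.76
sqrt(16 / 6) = 2 * sqrt(6) / 3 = 1.63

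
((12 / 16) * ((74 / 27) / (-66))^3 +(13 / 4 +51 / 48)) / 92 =16268800721 / 347072071104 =0.05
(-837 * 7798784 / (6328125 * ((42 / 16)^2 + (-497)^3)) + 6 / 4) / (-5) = -46423419499973 / 154743864843750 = -0.30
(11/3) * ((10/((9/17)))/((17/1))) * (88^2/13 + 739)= 1908610/351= 5437.64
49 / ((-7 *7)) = -1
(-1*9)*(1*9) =-81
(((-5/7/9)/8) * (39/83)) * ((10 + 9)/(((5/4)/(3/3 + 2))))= -247/1162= -0.21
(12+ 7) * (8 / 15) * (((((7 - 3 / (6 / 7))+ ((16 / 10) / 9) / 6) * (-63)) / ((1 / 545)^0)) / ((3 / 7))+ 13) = -3460052 / 675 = -5126.00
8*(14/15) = 112/15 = 7.47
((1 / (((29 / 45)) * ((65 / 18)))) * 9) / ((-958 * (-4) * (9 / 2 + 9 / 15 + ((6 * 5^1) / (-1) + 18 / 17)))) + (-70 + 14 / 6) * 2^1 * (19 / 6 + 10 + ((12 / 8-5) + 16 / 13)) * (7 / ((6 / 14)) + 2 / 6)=-24909239731745 / 1013404014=-24579.77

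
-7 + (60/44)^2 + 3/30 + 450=538401/1210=444.96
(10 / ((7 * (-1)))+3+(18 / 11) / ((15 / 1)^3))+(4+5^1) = 305264 / 28875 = 10.57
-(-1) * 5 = 5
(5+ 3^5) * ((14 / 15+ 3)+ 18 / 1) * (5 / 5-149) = -12075616 / 15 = -805041.07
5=5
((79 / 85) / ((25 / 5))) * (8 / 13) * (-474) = -299568 / 5525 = -54.22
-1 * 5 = -5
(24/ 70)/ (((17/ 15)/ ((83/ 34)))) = 1494/ 2023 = 0.74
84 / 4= 21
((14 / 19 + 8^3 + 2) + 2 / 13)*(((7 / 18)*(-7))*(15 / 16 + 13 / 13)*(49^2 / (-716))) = 231916650091 / 25466688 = 9106.67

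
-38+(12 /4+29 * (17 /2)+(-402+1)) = -379 /2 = -189.50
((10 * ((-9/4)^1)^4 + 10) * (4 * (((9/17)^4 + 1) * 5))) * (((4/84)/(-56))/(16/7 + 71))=-451536025/6774751872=-0.07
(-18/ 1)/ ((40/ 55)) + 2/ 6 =-293/ 12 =-24.42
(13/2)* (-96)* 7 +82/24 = -52375/12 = -4364.58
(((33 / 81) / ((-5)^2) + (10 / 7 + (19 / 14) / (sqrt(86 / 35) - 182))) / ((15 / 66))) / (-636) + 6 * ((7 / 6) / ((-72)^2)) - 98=-1517466711037037 / 15482996424000 + 209 * sqrt(3010) / 25804994040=-98.01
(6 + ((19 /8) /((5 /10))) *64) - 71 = 239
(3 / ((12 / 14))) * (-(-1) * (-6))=-21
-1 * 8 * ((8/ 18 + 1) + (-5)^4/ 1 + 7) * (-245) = 11173960/ 9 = 1241551.11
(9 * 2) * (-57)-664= -1690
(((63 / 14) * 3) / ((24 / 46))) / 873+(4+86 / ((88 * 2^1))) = 4821 / 1067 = 4.52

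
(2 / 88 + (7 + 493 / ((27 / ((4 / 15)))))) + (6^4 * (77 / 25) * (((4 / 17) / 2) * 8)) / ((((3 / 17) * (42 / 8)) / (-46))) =-16618927379 / 89100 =-186519.95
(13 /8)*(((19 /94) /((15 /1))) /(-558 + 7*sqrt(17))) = -1767 /44907560 - 133*sqrt(17) /269445360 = -0.00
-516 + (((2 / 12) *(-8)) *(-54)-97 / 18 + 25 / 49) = -395911 / 882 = -448.88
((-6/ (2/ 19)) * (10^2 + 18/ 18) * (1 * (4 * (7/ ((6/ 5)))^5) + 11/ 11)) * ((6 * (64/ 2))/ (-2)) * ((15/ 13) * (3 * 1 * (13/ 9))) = 2015864173220/ 27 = 74661636045.19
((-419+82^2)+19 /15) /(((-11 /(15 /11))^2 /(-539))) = -69526590 /1331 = -52236.36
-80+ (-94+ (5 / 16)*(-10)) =-1417 / 8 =-177.12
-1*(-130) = 130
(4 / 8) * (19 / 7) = 19 / 14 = 1.36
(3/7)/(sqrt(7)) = 3 * sqrt(7)/49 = 0.16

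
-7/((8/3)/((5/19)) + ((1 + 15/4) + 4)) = -420/1133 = -0.37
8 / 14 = 4 / 7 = 0.57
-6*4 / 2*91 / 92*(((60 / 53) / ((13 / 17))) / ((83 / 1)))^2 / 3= -7282800 / 5786009099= -0.00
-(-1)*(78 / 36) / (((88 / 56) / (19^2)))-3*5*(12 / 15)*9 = 25723 / 66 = 389.74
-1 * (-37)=37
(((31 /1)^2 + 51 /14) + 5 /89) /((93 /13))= 15626195 /115878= 134.85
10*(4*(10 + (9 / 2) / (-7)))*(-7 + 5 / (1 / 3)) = 20960 / 7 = 2994.29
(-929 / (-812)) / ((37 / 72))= 16722 / 7511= 2.23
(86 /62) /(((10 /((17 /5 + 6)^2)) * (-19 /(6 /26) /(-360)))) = 10258596 /191425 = 53.59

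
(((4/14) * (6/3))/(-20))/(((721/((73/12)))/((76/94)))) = -1387/7116270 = -0.00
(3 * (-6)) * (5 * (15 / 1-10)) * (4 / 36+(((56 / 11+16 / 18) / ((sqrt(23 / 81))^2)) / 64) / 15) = -30295 / 506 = -59.87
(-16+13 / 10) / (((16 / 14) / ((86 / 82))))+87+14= 87.51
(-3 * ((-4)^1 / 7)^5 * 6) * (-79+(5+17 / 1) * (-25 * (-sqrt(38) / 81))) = -1456128 / 16807+1126400 * sqrt(38) / 151263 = -40.73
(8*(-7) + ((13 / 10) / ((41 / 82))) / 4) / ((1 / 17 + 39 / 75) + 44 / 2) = -2.45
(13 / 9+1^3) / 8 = 11 / 36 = 0.31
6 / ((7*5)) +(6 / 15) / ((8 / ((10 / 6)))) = 107 / 420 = 0.25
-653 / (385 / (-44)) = 74.63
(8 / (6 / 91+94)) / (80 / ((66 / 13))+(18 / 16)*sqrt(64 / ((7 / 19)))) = 1093092 / 23200703- 891891*sqrt(133) / 232007030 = 0.00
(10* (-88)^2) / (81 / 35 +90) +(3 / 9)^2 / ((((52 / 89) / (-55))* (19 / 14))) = 442212155 / 532038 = 831.17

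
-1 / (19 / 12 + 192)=-12 / 2323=-0.01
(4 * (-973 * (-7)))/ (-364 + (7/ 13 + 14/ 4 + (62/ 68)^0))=-708344/ 9333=-75.90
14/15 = 0.93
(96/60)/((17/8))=64/85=0.75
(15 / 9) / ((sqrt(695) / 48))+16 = 16 * sqrt(695) / 139+16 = 19.03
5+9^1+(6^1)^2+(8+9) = 67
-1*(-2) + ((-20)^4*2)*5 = 1600002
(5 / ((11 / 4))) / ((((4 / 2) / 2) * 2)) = 10 / 11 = 0.91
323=323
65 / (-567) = -65 / 567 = -0.11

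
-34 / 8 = -17 / 4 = -4.25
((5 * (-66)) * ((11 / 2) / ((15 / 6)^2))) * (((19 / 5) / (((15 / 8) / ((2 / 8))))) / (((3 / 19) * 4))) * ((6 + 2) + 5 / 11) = -246202 / 125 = -1969.62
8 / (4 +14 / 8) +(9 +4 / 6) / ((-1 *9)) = 197 / 621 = 0.32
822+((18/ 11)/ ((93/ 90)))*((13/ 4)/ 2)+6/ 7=3940605/ 4774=825.43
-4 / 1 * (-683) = 2732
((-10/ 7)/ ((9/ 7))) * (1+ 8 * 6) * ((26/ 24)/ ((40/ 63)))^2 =-405769/ 2560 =-158.50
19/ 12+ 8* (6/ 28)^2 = 1147/ 588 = 1.95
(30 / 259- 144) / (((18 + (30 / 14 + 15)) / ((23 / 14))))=-142853 / 21238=-6.73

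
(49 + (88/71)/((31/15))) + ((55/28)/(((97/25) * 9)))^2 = 65233636133609/1315117608336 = 49.60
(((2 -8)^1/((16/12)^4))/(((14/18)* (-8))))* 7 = 2187/1024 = 2.14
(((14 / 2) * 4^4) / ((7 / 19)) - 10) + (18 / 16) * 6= 19443 / 4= 4860.75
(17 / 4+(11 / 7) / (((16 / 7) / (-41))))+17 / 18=-3311 / 144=-22.99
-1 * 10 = -10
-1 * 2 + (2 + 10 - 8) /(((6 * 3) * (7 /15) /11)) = 68 /21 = 3.24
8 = 8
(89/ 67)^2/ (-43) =-7921/ 193027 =-0.04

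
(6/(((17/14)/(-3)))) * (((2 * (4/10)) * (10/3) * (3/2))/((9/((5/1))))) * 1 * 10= -5600/17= -329.41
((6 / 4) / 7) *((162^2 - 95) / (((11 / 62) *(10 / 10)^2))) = 2431857 / 77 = 31582.56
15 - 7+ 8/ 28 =8.29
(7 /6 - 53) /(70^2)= -311 /29400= -0.01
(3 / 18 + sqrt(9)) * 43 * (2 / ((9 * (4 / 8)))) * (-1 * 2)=-3268 / 27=-121.04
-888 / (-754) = 444 / 377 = 1.18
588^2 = 345744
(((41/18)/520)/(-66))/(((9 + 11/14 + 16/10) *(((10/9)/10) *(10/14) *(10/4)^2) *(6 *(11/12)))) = -2009/940260750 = -0.00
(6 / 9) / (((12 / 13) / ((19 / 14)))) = 247 / 252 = 0.98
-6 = -6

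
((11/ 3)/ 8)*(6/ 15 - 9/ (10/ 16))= -77/ 12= -6.42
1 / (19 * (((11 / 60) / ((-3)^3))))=-1620 / 209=-7.75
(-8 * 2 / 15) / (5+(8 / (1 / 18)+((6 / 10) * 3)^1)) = -8 / 1131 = -0.01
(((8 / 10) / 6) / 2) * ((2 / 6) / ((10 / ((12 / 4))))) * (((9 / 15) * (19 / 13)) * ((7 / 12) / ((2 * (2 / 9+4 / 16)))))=399 / 110500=0.00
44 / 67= 0.66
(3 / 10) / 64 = 3 / 640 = 0.00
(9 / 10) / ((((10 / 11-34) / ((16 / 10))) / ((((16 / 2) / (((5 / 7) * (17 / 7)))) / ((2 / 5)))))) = -2772 / 5525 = -0.50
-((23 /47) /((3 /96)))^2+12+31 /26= -13326409 /57434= -232.03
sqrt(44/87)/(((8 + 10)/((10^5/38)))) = 50000*sqrt(957)/14877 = 103.97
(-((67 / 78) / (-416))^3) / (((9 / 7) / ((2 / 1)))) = 2105341 / 153736260747264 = 0.00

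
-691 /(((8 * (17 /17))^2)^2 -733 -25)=-691 /3338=-0.21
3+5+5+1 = 14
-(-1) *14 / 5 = 14 / 5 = 2.80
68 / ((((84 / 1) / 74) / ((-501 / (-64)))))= 105043 / 224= 468.94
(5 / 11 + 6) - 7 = -0.55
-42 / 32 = -21 / 16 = -1.31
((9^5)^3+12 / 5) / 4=1029455660473257 / 20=51472783023662.85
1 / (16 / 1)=1 / 16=0.06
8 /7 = 1.14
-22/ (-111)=22/ 111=0.20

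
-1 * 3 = -3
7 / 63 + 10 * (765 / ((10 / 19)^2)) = 497099 / 18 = 27616.61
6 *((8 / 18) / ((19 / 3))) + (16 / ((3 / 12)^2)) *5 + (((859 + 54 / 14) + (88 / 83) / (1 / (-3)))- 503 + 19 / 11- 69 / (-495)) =271387877 / 165585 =1638.96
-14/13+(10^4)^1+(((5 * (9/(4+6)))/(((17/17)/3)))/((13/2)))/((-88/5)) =11438633/1144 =9998.81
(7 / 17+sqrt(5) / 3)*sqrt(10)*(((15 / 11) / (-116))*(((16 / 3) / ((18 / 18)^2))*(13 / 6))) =-650*sqrt(2) / 2871 - 910*sqrt(10) / 16269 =-0.50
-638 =-638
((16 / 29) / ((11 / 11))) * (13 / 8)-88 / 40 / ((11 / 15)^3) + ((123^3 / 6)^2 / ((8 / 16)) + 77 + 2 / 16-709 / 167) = 901878409034257911 / 4688024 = 192379221828.70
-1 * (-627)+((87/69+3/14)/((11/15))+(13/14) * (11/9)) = 10043905/15939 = 630.15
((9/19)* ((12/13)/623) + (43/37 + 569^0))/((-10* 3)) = -6157238/85403955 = -0.07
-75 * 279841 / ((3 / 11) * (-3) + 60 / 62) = -2385644525 / 17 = -140332030.88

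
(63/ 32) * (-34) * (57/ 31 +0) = -61047/ 496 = -123.08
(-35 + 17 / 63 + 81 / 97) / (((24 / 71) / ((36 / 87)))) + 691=230210215 / 354438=649.51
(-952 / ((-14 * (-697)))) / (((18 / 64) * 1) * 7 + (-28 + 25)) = 128 / 1353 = 0.09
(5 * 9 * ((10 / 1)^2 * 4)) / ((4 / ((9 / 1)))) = 40500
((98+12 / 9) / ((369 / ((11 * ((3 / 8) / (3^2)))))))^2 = 2686321 / 176464656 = 0.02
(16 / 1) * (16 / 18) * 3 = 128 / 3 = 42.67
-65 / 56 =-1.16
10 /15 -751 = -2251 /3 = -750.33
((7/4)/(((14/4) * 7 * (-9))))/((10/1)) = -1/1260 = -0.00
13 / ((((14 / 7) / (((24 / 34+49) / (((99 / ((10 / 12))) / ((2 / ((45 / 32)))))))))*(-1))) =-175760 / 45441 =-3.87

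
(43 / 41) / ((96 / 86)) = 1849 / 1968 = 0.94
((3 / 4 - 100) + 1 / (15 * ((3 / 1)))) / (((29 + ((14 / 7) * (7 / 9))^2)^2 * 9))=-1446741 / 129540500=-0.01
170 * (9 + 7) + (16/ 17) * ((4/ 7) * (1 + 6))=46304/ 17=2723.76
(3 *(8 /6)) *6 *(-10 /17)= -240 /17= -14.12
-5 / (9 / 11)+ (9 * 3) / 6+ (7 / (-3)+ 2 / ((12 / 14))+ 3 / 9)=-23 / 18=-1.28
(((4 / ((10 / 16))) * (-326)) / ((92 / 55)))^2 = 823001344 / 529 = 1555768.14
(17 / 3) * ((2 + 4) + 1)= 119 / 3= 39.67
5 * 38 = 190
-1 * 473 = -473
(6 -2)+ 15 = 19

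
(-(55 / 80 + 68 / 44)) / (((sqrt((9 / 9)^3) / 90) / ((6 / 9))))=-5895 / 44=-133.98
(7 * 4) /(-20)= -7 /5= -1.40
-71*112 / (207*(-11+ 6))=7.68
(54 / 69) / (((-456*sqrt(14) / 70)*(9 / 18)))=-15*sqrt(14) / 874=-0.06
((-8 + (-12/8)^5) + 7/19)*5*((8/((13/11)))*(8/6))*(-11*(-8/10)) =-4480388/741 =-6046.41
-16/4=-4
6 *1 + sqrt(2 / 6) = 6.58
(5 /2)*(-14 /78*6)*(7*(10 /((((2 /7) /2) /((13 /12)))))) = -8575 /6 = -1429.17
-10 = -10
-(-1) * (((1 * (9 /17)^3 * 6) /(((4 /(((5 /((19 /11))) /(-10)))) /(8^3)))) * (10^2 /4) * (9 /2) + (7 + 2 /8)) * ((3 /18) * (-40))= 6914880685 /280041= 24692.39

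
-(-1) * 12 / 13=12 / 13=0.92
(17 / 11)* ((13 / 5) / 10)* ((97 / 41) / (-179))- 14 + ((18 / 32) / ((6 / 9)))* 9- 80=-5580735117 / 64583200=-86.41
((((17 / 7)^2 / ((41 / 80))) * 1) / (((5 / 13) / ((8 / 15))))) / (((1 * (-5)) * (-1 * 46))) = 240448 / 3465525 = 0.07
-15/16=-0.94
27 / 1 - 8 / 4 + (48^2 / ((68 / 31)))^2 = 318843961 / 289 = 1103266.30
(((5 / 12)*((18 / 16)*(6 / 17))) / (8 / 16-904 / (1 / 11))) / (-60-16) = 15 / 68517344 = 0.00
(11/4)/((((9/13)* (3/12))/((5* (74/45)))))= 10582/81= 130.64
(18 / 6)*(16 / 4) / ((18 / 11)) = 7.33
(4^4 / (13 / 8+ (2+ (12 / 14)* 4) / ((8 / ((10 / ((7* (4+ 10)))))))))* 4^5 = 154726.42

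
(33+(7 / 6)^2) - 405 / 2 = -6053 / 36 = -168.14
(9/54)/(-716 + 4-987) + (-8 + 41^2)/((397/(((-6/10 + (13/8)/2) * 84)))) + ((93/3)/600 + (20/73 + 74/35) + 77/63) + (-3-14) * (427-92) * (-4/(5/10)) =45638.88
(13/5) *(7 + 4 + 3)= 182/5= 36.40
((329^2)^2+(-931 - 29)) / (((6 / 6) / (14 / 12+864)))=60818343211111 / 6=10136390535185.17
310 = 310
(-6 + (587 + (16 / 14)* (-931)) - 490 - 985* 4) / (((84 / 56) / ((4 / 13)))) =-39304 / 39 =-1007.79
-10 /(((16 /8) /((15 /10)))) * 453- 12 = -6819 /2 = -3409.50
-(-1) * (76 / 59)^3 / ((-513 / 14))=-323456 / 5545233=-0.06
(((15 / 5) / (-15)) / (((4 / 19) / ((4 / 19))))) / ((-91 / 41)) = 41 / 455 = 0.09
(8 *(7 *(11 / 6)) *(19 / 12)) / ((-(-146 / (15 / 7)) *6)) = 1045 / 2628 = 0.40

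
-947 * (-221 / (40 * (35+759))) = 209287 / 31760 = 6.59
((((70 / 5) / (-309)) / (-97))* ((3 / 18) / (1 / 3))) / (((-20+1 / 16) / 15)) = -560 / 3187129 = -0.00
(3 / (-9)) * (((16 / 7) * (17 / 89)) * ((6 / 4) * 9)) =-1224 / 623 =-1.96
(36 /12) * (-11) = -33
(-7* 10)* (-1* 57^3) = 12963510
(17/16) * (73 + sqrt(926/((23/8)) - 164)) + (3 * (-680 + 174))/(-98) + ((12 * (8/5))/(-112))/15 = 51 * sqrt(2323)/184 + 1823601/19600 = 106.40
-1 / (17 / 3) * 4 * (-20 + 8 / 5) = 1104 / 85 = 12.99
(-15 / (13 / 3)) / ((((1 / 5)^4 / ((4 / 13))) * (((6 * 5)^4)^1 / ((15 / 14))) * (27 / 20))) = -125 / 191646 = -0.00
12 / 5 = 2.40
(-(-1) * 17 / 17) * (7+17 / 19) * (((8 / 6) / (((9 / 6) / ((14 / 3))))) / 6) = 5.46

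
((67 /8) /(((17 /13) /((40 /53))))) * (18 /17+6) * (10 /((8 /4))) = 2613000 /15317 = 170.59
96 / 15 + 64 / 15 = 32 / 3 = 10.67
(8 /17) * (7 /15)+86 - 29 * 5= -14989 /255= -58.78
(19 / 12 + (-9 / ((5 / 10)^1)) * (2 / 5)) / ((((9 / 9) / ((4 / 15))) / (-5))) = 337 / 45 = 7.49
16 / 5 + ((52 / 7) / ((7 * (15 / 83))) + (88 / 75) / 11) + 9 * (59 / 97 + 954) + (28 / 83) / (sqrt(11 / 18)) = 84 * sqrt(22) / 913 + 1021972593 / 118825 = 8601.08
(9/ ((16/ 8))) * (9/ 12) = 27/ 8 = 3.38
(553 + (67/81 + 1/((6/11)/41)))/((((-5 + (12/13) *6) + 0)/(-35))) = -6623305/162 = -40884.60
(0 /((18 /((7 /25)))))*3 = 0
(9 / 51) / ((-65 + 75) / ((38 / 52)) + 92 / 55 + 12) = 3135 / 485996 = 0.01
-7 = -7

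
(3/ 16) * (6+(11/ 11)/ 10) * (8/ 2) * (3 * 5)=549/ 8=68.62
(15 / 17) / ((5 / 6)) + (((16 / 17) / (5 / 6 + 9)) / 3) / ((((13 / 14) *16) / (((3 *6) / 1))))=14310 / 13039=1.10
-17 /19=-0.89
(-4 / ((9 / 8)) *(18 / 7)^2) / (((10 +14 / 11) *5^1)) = -3168 / 7595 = -0.42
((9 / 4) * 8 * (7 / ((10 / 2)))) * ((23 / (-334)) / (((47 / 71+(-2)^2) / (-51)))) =5246829 / 276385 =18.98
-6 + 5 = -1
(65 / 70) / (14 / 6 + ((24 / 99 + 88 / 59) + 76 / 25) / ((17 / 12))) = 10757175 / 66069346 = 0.16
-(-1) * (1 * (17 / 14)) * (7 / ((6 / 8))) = 34 / 3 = 11.33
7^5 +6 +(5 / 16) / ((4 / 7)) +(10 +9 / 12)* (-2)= 1074691 / 64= 16792.05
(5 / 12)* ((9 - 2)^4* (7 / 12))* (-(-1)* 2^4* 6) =168070 / 3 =56023.33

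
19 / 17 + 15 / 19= 616 / 323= 1.91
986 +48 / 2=1010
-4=-4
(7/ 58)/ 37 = 7/ 2146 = 0.00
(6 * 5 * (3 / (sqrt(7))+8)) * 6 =540 * sqrt(7) / 7+1440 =1644.10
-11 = -11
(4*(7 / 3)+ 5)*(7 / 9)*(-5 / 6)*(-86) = 798.95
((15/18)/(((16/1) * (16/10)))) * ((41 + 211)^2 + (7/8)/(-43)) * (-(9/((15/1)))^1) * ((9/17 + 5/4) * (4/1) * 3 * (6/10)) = -23789606841/1497088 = -15890.59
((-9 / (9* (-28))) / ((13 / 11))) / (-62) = -11 / 22568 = -0.00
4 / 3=1.33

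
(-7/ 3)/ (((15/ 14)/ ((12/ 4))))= -98/ 15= -6.53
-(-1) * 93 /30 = 31 /10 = 3.10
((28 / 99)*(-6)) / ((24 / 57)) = -133 / 33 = -4.03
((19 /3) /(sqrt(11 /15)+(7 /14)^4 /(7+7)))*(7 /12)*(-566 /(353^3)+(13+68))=-132684055824040 /72832008998451+5944245700916992*sqrt(165) /218496026995353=347.64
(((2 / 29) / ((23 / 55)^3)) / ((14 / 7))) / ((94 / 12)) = 0.06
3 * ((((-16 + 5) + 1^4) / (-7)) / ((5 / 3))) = 18 / 7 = 2.57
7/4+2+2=23/4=5.75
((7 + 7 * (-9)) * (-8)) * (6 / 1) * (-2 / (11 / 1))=-5376 / 11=-488.73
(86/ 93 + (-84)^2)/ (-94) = -328147/ 4371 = -75.07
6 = 6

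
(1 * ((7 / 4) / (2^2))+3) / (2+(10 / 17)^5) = 78092135 / 47035424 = 1.66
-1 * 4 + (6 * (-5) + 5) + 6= -23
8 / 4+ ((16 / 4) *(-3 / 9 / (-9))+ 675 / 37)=20371 / 999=20.39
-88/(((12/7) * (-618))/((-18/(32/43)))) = -3311/1648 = -2.01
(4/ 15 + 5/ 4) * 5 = 91/ 12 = 7.58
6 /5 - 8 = -34 /5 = -6.80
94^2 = 8836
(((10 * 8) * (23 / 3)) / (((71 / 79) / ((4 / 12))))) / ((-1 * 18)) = -72680 / 5751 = -12.64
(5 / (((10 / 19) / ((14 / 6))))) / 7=19 / 6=3.17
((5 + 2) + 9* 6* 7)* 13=5005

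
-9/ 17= -0.53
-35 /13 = -2.69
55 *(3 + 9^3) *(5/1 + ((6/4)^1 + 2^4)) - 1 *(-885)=906735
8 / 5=1.60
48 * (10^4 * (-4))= -1920000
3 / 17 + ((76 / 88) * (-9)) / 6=-837 / 748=-1.12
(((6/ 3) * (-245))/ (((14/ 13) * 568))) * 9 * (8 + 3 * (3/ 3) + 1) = -86.51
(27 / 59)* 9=243 / 59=4.12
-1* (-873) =873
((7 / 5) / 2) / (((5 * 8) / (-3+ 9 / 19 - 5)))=-0.13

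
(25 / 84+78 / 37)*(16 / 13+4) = 127109 / 10101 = 12.58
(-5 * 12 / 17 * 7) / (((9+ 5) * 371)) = -30 / 6307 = -0.00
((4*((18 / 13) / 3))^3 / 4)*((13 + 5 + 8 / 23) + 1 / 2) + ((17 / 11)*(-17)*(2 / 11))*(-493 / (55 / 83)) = 1205088238922 / 336283805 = 3583.55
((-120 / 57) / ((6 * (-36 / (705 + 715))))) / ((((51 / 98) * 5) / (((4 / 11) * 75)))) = 13916000 / 95931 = 145.06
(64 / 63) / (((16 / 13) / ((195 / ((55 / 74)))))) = 50024 / 231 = 216.55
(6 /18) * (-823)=-823 /3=-274.33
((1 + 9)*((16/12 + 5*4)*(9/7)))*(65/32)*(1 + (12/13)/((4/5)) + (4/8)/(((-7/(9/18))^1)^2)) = 1201.42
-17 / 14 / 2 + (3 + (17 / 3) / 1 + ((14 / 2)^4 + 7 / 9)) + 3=608035 / 252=2412.84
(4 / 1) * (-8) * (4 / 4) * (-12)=384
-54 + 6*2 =-42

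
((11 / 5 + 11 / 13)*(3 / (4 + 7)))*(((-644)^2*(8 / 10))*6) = 1653839.56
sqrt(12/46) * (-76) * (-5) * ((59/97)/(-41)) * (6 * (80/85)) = -16.26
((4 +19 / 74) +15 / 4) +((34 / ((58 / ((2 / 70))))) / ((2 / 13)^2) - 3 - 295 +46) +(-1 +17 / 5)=-9046459 / 37555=-240.89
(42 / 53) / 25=42 / 1325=0.03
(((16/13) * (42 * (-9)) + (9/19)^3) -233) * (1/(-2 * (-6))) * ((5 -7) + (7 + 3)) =-124499332/267501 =-465.42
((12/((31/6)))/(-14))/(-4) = 9/217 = 0.04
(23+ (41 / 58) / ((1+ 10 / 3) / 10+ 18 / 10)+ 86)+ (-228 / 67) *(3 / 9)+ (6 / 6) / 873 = 183504797 / 1696239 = 108.18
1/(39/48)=16/13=1.23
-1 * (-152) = 152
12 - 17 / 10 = 103 / 10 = 10.30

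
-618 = -618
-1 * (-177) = 177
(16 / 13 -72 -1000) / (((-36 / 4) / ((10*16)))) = 742400 / 39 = 19035.90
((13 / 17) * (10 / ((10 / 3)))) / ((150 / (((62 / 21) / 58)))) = 403 / 517650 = 0.00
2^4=16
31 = 31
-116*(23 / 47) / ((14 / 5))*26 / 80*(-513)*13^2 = 751749687 / 1316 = 571238.36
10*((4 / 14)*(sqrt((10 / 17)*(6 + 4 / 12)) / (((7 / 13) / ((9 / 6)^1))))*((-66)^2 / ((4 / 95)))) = 13449150*sqrt(9690) / 833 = 1589321.38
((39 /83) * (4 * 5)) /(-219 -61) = -39 /1162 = -0.03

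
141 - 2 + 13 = 152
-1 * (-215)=215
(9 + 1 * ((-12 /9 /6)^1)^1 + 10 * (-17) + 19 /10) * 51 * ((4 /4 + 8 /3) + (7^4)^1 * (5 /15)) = -32664242 /5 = -6532848.40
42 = 42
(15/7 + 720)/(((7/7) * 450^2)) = 337/94500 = 0.00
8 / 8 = 1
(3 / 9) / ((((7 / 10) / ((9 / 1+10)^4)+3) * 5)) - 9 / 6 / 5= -32580313 / 117289110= -0.28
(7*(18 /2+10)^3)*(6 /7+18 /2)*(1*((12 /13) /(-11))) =-5679252 /143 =-39715.05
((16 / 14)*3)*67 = 1608 / 7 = 229.71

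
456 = 456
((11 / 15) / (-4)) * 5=-11 / 12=-0.92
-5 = -5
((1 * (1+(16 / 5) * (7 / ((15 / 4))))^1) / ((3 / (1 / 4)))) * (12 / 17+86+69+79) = 136.39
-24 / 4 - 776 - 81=-863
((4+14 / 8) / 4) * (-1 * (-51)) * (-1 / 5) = -1173 / 80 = -14.66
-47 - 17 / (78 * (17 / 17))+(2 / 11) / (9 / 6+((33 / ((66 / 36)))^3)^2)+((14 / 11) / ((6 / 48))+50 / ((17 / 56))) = 127.67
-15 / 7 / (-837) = 5 / 1953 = 0.00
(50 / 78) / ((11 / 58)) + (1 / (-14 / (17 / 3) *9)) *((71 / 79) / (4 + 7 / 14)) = 64777249 / 19216197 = 3.37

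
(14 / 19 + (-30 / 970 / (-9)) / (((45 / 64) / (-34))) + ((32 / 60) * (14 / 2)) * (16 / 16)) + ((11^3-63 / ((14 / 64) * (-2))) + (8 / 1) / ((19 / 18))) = 369943913 / 248805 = 1486.88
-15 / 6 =-5 / 2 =-2.50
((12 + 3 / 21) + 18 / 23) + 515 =84996 / 161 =527.93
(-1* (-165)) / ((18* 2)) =55 / 12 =4.58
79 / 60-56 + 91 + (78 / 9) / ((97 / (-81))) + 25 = 314743 / 5820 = 54.08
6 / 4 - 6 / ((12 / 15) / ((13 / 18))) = -47 / 12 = -3.92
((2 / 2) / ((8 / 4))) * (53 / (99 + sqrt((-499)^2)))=0.04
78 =78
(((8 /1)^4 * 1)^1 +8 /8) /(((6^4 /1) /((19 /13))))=77843 /16848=4.62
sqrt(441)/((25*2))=21/50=0.42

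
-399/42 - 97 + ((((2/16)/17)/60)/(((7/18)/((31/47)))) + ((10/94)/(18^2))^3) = -223766119418662117/2101094423749440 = -106.50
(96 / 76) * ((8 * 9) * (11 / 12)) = 1584 / 19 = 83.37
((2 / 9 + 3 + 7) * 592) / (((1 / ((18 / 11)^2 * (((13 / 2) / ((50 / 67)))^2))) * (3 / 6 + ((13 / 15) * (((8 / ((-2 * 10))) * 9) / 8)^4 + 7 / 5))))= 635127.77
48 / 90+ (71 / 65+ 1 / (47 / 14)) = 17629 / 9165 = 1.92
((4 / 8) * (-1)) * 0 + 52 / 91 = 4 / 7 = 0.57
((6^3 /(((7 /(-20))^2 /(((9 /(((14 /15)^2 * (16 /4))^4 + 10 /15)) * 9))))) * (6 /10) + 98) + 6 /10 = 31488119311510751 /46490047530535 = 677.31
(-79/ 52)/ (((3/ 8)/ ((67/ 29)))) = -9.36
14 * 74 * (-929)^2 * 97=86728716172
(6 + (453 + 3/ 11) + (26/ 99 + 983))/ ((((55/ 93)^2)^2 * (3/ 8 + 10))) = 1136.63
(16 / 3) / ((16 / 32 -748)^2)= 64 / 6705075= 0.00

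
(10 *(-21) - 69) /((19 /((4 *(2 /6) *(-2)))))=744 /19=39.16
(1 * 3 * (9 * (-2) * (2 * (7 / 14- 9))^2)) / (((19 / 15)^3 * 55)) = -10534050 / 75449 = -139.62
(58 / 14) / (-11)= -29 / 77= -0.38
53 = 53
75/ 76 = 0.99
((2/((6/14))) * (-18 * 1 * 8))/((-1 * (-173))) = -672/173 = -3.88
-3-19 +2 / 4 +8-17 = -61 / 2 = -30.50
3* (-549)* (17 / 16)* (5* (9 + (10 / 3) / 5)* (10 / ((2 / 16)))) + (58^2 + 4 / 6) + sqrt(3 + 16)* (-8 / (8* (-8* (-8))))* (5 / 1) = -20289181 / 3- 5* sqrt(19) / 64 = -6763060.67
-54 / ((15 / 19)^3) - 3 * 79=-346.74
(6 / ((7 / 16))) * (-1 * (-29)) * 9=25056 / 7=3579.43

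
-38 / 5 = -7.60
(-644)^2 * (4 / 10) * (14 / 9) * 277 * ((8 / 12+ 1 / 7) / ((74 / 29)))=113273525792 / 4995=22677382.54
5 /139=0.04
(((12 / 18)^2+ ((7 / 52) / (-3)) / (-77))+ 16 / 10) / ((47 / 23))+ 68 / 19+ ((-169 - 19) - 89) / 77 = 158053241 / 160900740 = 0.98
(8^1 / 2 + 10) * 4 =56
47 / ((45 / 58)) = 2726 / 45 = 60.58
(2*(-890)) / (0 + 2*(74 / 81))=-36045 / 37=-974.19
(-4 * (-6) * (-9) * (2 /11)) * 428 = -184896 /11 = -16808.73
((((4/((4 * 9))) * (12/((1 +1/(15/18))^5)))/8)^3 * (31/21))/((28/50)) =23651123046875/265271967750571501104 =0.00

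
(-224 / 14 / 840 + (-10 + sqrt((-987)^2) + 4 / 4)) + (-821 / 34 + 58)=3612247 / 3570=1011.83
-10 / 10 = -1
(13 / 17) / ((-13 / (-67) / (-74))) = -4958 / 17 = -291.65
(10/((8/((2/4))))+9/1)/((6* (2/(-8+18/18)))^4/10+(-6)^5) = -924385/746724096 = -0.00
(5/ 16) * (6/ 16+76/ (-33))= -2545/ 4224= -0.60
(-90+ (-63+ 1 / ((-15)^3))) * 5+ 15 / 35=-764.57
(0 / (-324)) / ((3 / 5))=0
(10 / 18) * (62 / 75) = 62 / 135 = 0.46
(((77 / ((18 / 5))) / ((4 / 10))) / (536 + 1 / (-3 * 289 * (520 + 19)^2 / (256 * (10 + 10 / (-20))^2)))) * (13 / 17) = 123594896425 / 1620102862176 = 0.08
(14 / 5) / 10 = 7 / 25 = 0.28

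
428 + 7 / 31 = 13275 / 31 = 428.23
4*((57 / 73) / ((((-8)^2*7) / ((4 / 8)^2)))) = 57 / 32704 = 0.00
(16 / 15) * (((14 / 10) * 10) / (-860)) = -56 / 3225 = -0.02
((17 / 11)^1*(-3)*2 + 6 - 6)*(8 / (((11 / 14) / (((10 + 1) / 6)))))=-1904 / 11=-173.09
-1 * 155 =-155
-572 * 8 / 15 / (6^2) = -1144 / 135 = -8.47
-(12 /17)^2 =-144 /289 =-0.50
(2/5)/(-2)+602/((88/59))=88751/220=403.41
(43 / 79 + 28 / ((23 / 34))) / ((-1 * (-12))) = 25399 / 7268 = 3.49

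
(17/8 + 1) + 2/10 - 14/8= 63/40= 1.58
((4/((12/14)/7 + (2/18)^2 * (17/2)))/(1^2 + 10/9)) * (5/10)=142884/34295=4.17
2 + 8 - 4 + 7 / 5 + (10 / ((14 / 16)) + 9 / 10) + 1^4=1451 / 70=20.73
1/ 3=0.33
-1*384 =-384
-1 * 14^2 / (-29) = 196 / 29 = 6.76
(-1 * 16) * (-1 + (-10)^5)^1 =1600016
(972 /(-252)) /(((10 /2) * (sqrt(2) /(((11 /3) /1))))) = -2.00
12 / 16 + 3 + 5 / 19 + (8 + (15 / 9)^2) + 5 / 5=10801 / 684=15.79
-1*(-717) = 717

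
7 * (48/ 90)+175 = 2681/ 15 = 178.73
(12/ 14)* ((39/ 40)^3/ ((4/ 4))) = 177957/ 224000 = 0.79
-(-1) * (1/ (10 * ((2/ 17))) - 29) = -563/ 20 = -28.15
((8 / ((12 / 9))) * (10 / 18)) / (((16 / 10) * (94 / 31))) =775 / 1128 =0.69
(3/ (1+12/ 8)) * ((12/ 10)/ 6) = 6/ 25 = 0.24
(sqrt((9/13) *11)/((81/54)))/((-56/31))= -31 *sqrt(143)/364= -1.02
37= 37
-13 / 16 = -0.81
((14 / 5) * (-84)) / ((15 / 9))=-3528 / 25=-141.12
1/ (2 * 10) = 1/ 20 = 0.05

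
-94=-94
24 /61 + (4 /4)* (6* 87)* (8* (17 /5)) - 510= 13688.79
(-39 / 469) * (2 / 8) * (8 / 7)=-78 / 3283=-0.02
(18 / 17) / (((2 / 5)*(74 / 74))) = 45 / 17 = 2.65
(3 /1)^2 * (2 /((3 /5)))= 30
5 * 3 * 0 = 0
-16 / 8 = -2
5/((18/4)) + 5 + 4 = 10.11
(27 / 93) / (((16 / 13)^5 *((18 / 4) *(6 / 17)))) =6311981 / 97517568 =0.06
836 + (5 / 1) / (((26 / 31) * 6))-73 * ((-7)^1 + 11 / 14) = 1409375 / 1092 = 1290.64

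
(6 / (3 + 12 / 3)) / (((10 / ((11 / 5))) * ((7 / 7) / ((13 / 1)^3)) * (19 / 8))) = 580008 / 3325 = 174.44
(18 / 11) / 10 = 0.16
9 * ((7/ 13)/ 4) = 1.21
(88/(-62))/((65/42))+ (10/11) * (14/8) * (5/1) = 311969/44330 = 7.04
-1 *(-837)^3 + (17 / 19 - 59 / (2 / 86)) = 11141100621 / 19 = 586373716.89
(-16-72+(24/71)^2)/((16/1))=-55379/10082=-5.49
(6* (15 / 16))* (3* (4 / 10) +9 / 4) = 621 / 32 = 19.41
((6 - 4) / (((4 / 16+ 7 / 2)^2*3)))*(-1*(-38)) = 1216 / 675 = 1.80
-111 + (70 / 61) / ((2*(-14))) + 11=-12205 / 122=-100.04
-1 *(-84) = 84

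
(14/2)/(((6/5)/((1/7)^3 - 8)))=-13715/294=-46.65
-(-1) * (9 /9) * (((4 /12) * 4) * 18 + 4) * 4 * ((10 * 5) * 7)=39200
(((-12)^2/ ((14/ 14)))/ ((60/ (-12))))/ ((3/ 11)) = -528/ 5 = -105.60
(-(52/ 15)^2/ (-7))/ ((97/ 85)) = 45968/ 30555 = 1.50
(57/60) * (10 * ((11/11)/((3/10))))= 95/3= 31.67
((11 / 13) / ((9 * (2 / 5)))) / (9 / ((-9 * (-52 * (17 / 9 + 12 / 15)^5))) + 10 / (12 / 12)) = 570623341222 / 24277761577161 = 0.02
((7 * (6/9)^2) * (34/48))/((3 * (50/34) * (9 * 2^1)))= 2023/72900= 0.03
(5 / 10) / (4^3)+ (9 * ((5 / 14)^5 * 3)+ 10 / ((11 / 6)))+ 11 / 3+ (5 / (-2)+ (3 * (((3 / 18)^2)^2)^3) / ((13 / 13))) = 910299964282253 / 134145662644224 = 6.79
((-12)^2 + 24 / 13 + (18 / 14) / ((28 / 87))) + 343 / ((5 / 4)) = 5404831 / 12740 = 424.24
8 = 8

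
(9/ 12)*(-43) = -129/ 4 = -32.25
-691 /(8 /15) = -10365 /8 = -1295.62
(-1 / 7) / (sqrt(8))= -0.05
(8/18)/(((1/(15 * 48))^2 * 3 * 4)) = 19200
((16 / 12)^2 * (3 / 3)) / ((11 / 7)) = 112 / 99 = 1.13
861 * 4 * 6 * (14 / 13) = 289296 / 13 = 22253.54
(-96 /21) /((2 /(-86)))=1376 /7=196.57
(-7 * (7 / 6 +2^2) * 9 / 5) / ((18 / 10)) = -217 / 6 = -36.17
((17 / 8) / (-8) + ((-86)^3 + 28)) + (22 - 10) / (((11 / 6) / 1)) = -447759291 / 704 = -636021.72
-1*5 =-5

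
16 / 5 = 3.20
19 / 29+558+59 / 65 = 1054776 / 1885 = 559.56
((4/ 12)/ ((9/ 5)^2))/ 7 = 25/ 1701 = 0.01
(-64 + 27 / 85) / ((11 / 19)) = -102847 / 935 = -110.00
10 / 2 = 5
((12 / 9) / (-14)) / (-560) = 1 / 5880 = 0.00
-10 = -10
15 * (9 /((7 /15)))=2025 /7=289.29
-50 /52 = -25 /26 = -0.96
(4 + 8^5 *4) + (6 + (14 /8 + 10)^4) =38436673 /256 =150143.25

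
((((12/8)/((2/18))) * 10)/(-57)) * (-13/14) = 585/266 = 2.20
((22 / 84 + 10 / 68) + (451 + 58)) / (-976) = -181859 / 348432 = -0.52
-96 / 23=-4.17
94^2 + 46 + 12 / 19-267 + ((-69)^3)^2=2050445262236 / 19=107918171696.63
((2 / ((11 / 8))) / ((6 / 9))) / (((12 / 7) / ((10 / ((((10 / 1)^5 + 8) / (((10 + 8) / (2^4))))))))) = 35 / 244464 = 0.00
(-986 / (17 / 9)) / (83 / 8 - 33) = 4176 / 181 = 23.07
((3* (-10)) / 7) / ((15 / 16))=-32 / 7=-4.57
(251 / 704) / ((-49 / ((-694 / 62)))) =87097 / 1069376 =0.08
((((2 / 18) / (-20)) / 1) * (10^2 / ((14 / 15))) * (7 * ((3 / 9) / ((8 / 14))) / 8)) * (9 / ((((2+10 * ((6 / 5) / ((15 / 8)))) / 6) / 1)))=-125 / 64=-1.95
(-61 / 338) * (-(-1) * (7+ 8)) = -915 / 338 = -2.71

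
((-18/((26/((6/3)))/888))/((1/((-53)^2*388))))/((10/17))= -148077086688/65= -2278109025.97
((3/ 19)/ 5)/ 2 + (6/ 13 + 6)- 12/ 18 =43057/ 7410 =5.81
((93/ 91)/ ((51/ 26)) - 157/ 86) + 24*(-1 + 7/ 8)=-44053/ 10234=-4.30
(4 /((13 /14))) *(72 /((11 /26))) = 8064 /11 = 733.09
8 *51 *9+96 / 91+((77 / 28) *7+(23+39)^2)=2743215 / 364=7536.30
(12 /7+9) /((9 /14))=50 /3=16.67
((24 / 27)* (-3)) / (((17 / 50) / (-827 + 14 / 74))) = 12236800 / 1887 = 6484.79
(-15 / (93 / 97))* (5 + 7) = -5820 / 31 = -187.74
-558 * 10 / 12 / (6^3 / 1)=-155 / 72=-2.15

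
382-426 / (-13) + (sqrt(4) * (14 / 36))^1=48619 / 117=415.55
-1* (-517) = 517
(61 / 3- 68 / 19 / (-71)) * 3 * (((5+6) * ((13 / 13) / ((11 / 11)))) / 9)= 907423 / 12141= 74.74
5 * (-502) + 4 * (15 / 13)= -32570 / 13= -2505.38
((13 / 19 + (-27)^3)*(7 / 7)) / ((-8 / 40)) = 1869820 / 19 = 98411.58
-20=-20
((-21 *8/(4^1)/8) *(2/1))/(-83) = 21/166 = 0.13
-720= -720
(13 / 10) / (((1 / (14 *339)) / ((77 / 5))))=2375373 / 25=95014.92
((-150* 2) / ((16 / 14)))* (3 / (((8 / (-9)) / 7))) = 6201.56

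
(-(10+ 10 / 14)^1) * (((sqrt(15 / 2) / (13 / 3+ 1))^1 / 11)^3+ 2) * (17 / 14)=-26.02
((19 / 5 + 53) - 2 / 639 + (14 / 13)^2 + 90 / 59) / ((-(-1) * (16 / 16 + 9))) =947470208 / 159286725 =5.95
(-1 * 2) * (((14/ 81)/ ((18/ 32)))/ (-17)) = 448/ 12393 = 0.04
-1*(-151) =151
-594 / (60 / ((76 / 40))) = -1881 / 100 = -18.81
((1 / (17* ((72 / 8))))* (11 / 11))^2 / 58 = 1 / 1357722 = 0.00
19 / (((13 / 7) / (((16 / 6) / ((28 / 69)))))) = 874 / 13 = 67.23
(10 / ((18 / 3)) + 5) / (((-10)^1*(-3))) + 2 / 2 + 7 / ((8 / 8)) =74 / 9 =8.22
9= 9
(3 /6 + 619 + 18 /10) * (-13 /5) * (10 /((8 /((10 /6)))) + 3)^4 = -372771577243 /345600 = -1078621.46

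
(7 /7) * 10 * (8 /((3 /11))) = 880 /3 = 293.33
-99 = -99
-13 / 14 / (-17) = 13 / 238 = 0.05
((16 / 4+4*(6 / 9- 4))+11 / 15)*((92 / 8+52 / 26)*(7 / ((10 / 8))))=-16254 / 25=-650.16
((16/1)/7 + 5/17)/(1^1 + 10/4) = 614/833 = 0.74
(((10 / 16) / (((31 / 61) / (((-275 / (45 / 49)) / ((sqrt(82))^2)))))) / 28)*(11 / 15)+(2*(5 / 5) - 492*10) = -10801602719 / 2196288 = -4918.12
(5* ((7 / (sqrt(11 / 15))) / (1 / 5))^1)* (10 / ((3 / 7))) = 12250* sqrt(165) / 33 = 4768.31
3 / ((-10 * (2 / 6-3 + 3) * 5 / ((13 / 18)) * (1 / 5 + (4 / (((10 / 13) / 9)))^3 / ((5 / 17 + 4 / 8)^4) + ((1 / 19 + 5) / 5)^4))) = -0.00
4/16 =1/4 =0.25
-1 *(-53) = 53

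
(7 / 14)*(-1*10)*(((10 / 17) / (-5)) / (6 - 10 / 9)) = 0.12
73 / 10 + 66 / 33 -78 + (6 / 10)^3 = -17121 / 250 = -68.48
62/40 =31/20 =1.55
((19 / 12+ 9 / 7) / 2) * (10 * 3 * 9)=387.32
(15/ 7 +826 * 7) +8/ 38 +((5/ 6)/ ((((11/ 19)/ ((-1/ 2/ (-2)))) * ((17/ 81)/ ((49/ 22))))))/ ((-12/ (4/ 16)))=405111658813/ 70036736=5784.27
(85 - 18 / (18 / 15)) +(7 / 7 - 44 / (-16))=295 / 4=73.75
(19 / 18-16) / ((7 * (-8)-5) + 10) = 269 / 918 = 0.29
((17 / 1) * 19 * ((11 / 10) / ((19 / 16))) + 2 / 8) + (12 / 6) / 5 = 5997 / 20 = 299.85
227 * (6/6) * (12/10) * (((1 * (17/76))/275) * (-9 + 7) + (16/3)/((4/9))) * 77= 597700761/2375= 251663.48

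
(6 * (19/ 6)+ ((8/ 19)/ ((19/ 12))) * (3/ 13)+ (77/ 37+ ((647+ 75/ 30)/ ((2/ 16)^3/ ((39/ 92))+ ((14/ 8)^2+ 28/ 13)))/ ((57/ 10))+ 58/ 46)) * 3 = 13811037720213/ 104088923809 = 132.68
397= 397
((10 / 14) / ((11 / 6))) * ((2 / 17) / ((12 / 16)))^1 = 80 / 1309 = 0.06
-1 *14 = -14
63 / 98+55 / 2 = 197 / 7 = 28.14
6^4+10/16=10373/8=1296.62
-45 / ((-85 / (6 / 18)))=3 / 17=0.18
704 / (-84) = -176 / 21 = -8.38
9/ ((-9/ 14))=-14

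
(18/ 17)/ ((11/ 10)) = 180/ 187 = 0.96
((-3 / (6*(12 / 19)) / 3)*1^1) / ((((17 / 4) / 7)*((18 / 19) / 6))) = -2527 / 918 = -2.75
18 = 18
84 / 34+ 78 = 1368 / 17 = 80.47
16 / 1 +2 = 18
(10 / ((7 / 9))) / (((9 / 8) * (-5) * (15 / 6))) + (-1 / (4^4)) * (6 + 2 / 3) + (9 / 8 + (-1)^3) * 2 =-4639 / 6720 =-0.69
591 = 591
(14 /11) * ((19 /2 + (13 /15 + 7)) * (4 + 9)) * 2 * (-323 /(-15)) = 30627506 /2475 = 12374.75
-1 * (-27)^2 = -729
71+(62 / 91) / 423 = 2733065 / 38493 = 71.00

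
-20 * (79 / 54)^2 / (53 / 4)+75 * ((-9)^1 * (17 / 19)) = -445731155 / 734103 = -607.18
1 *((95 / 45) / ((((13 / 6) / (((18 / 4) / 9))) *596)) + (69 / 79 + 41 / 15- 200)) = -601051181 / 3060460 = -196.39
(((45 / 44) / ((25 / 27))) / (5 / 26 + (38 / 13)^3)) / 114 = 59319 / 154087340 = 0.00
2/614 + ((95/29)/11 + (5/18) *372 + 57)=47194225/293799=160.63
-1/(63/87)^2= -841/441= -1.91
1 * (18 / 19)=18 / 19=0.95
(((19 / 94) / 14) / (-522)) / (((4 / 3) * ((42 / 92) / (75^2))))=-273125 / 1068592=-0.26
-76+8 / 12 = -226 / 3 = -75.33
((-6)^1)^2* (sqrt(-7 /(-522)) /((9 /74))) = 148* sqrt(406) /87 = 34.28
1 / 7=0.14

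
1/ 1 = 1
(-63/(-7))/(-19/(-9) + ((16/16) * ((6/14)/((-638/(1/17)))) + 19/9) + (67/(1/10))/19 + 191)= 116843958/2992313273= 0.04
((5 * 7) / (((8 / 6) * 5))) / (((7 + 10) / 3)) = 63 / 68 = 0.93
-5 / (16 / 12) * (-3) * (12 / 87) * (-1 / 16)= -45 / 464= -0.10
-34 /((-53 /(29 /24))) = 493 /636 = 0.78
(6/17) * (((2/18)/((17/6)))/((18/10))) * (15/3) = 100/2601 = 0.04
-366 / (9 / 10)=-1220 / 3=-406.67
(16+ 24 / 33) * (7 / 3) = 1288 / 33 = 39.03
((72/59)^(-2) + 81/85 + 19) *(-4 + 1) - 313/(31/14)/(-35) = -263337043/4553280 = -57.83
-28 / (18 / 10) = -140 / 9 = -15.56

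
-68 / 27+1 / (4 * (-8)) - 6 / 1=-7387 / 864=-8.55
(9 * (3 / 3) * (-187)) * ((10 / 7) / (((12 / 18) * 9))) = -400.71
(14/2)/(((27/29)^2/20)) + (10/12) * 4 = 120170/729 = 164.84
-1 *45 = -45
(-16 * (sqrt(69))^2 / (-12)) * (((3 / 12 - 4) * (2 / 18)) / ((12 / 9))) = -28.75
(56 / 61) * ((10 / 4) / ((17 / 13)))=1820 / 1037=1.76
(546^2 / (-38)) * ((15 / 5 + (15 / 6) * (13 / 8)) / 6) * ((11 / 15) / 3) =-2257.30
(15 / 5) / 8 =3 / 8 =0.38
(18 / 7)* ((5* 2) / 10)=2.57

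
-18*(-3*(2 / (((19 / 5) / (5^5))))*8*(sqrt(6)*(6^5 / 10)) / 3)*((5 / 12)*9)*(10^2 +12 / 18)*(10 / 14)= 6604740000000*sqrt(6) / 133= 121640923937.97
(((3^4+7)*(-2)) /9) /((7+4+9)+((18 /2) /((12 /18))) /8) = -2816 /3123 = -0.90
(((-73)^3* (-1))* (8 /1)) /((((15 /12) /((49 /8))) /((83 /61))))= 6328528556 /305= 20749273.95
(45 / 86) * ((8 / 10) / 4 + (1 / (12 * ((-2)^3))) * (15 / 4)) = 927 / 11008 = 0.08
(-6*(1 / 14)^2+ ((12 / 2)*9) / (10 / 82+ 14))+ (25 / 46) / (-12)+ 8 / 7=25531211 / 5220264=4.89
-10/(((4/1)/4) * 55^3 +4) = -10/166379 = -0.00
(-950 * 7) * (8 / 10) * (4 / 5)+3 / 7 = -29789 / 7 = -4255.57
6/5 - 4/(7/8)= -118/35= -3.37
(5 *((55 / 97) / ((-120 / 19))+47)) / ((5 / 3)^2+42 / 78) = 21295365 / 301088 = 70.73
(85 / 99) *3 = 85 / 33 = 2.58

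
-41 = -41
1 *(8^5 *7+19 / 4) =917523 / 4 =229380.75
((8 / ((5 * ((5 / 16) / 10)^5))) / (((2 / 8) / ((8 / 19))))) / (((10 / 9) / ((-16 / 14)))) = -309237645312 / 3325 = -93003803.10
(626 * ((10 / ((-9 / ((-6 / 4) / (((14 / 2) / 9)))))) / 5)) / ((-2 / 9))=-8451 / 7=-1207.29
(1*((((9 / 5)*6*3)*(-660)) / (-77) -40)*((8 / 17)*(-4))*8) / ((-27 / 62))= 26411008 / 3213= 8220.05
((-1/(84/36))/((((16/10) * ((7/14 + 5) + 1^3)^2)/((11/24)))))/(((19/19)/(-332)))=4565/4732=0.96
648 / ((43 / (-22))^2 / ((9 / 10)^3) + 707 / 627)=1086029208 / 10672561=101.76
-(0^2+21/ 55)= -21/ 55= -0.38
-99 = -99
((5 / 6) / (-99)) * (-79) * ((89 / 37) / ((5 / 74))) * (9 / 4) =7031 / 132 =53.27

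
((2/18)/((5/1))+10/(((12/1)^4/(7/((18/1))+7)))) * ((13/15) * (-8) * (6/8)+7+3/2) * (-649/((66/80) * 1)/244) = -0.27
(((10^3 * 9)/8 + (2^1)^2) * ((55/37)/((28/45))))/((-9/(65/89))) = -20180875/92204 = -218.87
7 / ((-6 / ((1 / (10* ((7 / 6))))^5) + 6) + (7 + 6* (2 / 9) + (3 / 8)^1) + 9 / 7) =-31752 / 5882377451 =-0.00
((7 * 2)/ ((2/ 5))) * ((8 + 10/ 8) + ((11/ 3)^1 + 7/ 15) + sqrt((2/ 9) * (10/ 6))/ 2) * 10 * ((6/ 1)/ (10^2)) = 287.44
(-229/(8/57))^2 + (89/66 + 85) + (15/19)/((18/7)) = 35610748185/13376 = 2662286.80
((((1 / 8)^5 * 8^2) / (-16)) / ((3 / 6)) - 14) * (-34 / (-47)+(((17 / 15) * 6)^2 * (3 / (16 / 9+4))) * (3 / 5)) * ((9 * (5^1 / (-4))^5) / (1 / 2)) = 14908634816625 / 1281359872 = 11635.01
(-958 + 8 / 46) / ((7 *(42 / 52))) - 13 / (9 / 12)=-631384 / 3381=-186.74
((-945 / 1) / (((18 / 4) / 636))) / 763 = -19080 / 109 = -175.05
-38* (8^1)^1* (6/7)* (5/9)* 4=-12160/21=-579.05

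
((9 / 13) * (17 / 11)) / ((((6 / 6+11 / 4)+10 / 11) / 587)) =359244 / 2665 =134.80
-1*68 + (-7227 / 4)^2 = 52228441 / 16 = 3264277.56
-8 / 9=-0.89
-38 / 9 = -4.22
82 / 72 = 41 / 36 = 1.14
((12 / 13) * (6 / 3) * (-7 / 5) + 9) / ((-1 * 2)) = -417 / 130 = -3.21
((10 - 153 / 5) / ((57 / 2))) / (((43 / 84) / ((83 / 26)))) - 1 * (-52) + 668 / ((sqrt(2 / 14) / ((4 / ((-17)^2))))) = 2672 * sqrt(7) / 289 + 2522088 / 53105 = 71.95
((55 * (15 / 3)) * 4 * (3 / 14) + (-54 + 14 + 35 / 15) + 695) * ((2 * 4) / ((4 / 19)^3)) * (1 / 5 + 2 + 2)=64316843 / 20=3215842.15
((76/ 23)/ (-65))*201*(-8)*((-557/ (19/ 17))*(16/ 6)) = -108636.98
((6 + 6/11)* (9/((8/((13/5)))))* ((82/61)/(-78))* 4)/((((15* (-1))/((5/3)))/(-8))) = -3936/3355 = -1.17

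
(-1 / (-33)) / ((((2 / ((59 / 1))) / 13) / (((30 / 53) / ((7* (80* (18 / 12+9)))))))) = 767 / 685608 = 0.00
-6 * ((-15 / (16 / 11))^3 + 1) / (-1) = -13464087 / 2048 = -6574.26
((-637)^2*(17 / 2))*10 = 34490365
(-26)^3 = -17576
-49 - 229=-278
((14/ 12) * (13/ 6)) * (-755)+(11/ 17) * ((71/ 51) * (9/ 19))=-377174807/ 197676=-1908.05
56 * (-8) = -448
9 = 9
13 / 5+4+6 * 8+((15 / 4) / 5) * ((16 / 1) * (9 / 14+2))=86.31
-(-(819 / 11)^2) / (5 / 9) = 6036849 / 605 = 9978.26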